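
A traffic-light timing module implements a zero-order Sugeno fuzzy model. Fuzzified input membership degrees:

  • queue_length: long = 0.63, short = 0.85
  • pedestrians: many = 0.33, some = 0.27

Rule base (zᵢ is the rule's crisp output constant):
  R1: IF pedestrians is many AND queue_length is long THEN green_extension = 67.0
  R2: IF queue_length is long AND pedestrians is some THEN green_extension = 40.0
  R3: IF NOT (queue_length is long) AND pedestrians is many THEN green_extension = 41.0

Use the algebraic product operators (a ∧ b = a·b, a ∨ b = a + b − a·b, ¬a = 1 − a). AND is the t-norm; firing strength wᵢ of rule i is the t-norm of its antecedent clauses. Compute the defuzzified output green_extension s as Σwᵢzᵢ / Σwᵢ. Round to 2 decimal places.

51.47

R1 (z=67.0): many=0.33, long=0.63; AND[a·b] → w = 0.2079
R2 (z=40.0): long=0.63, some=0.27; AND[a·b] → w = 0.1701
R3 (z=41.0): ¬long=1−0.63=0.37, many=0.33; AND[a·b] → w = 0.1221
Weighted average = (0.2079·67.0 + 0.1701·40.0 + 0.1221·41.0) / (0.2079 + 0.1701 + 0.1221)
  = 25.7394 / 0.5001 = 51.47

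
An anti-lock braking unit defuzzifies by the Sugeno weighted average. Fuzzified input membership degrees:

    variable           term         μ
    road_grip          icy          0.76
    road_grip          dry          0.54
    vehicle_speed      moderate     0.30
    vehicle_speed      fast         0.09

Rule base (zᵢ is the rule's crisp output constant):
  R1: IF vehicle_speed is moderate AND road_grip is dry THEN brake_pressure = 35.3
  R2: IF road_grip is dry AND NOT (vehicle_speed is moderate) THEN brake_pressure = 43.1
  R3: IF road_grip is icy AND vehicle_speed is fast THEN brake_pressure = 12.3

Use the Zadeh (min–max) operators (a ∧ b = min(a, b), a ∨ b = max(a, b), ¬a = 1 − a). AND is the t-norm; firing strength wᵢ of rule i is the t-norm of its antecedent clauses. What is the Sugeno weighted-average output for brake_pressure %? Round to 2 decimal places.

R1 (z=35.3): moderate=0.30, dry=0.54; AND[min(a, b)] → w = 0.30
R2 (z=43.1): dry=0.54, ¬moderate=1−0.30=0.70; AND[min(a, b)] → w = 0.54
R3 (z=12.3): icy=0.76, fast=0.09; AND[min(a, b)] → w = 0.09
Weighted average = (0.30·35.3 + 0.54·43.1 + 0.09·12.3) / (0.30 + 0.54 + 0.09)
  = 34.9710 / 0.9300 = 37.60

37.60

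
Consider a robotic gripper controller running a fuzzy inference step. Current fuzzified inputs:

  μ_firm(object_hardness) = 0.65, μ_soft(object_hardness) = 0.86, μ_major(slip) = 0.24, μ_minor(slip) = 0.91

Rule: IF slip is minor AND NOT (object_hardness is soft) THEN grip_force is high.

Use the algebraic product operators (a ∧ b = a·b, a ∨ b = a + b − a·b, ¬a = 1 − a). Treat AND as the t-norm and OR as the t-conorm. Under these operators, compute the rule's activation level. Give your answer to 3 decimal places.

firing strength: minor=0.91, ¬soft=1−0.86=0.14; AND[a·b] → w = 0.1274

0.127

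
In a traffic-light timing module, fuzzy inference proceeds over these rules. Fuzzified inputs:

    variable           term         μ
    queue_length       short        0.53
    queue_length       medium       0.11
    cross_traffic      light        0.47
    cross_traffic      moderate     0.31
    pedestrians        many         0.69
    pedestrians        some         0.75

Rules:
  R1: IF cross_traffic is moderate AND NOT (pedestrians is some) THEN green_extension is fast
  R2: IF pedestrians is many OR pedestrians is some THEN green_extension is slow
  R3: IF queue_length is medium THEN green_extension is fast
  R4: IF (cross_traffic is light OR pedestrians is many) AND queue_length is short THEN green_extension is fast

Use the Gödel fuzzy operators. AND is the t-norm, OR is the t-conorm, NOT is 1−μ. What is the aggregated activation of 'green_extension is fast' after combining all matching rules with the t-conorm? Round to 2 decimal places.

R1: moderate=0.31, ¬some=1−0.75=0.25; AND[min(a, b)] → w = 0.25
R2: many=0.69, some=0.75; OR[max(a, b)] → w = 0.75
R3: medium=0.11 → w = 0.11
R4: (light=0.47 OR many=0.69) = 0.69; AND[min(a, b)] with short=0.53 → w = 0.53
Rules with consequent 'fast': {R1, R3, R4} → strengths 0.25, 0.11, 0.53
Aggregate via t-conorm [max(a, b)]: 0.53

0.53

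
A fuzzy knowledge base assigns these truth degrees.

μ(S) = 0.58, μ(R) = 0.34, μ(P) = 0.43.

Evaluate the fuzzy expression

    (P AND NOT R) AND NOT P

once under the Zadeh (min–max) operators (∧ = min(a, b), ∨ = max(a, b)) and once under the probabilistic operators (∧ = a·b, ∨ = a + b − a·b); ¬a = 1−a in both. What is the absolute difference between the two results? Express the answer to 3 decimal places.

0.268

Under Zadeh (min–max):
  NOT R = 1 − 0.34 = 0.66
  P AND NOT R = min(a, b) on (0.43, 0.66) = 0.43
  NOT P = 1 − 0.43 = 0.57
  (P AND NOT R) AND NOT P = min(a, b) on (0.43, 0.57) = 0.43
  → value = 0.4300
Under probabilistic:
  NOT R = 1 − 0.3400 = 0.6600
  P AND NOT R = a·b on (0.4300, 0.6600) = 0.2838
  NOT P = 1 − 0.4300 = 0.5700
  (P AND NOT R) AND NOT P = a·b on (0.2838, 0.5700) = 0.1618
  → value = 0.1618
|0.4300 − 0.1618| = 0.268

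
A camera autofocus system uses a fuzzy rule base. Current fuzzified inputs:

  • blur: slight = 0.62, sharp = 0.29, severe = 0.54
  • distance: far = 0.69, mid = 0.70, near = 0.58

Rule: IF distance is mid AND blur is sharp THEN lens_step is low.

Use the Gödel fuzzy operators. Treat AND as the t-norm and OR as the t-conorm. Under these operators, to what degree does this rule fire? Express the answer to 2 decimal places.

0.29

firing strength: mid=0.70, sharp=0.29; AND[min(a, b)] → w = 0.29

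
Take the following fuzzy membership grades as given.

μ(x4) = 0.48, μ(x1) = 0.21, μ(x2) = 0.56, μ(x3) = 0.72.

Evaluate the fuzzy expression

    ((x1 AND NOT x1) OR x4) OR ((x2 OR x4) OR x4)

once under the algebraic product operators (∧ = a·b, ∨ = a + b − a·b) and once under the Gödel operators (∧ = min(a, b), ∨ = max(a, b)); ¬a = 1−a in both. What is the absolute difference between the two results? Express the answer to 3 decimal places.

Under algebraic product:
  NOT x1 = 1 − 0.2100 = 0.7900
  x1 AND NOT x1 = a·b on (0.2100, 0.7900) = 0.1659
  (x1 AND NOT x1) OR x4 = a + b − a·b on (0.1659, 0.4800) = 0.5663
  x2 OR x4 = a + b − a·b on (0.5600, 0.4800) = 0.7712
  (x2 OR x4) OR x4 = a + b − a·b on (0.7712, 0.4800) = 0.8810
  ((x1 AND NOT x1) OR x4) OR ((x2 OR x4) OR x4) = a + b − a·b on (0.5663, 0.8810) = 0.9484
  → value = 0.9484
Under Gödel:
  NOT x1 = 1 − 0.21 = 0.79
  x1 AND NOT x1 = min(a, b) on (0.21, 0.79) = 0.21
  (x1 AND NOT x1) OR x4 = max(a, b) on (0.21, 0.48) = 0.48
  x2 OR x4 = max(a, b) on (0.56, 0.48) = 0.56
  (x2 OR x4) OR x4 = max(a, b) on (0.56, 0.48) = 0.56
  ((x1 AND NOT x1) OR x4) OR ((x2 OR x4) OR x4) = max(a, b) on (0.48, 0.56) = 0.56
  → value = 0.5600
|0.9484 − 0.5600| = 0.388

0.388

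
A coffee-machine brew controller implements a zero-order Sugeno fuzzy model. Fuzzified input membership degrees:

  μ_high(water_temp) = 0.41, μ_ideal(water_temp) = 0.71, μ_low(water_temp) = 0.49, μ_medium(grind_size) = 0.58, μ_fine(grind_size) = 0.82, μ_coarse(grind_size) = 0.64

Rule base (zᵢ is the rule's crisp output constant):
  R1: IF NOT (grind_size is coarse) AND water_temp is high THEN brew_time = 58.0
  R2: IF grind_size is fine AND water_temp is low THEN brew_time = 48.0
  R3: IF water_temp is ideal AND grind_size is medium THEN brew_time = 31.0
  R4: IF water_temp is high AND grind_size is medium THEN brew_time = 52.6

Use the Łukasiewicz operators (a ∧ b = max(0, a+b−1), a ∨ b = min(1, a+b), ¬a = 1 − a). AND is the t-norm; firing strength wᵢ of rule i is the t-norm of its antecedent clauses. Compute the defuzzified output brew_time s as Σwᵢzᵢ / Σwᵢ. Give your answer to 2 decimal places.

R1 (z=58.0): ¬coarse=1−0.64=0.36, high=0.41; AND[max(0, a+b−1)] → w = 0.00
R2 (z=48.0): fine=0.82, low=0.49; AND[max(0, a+b−1)] → w = 0.31
R3 (z=31.0): ideal=0.71, medium=0.58; AND[max(0, a+b−1)] → w = 0.29
R4 (z=52.6): high=0.41, medium=0.58; AND[max(0, a+b−1)] → w = 0.00
Weighted average = (0.00·58.0 + 0.31·48.0 + 0.29·31.0 + 0.00·52.6) / (0.00 + 0.31 + 0.29 + 0.00)
  = 23.8700 / 0.6000 = 39.78

39.78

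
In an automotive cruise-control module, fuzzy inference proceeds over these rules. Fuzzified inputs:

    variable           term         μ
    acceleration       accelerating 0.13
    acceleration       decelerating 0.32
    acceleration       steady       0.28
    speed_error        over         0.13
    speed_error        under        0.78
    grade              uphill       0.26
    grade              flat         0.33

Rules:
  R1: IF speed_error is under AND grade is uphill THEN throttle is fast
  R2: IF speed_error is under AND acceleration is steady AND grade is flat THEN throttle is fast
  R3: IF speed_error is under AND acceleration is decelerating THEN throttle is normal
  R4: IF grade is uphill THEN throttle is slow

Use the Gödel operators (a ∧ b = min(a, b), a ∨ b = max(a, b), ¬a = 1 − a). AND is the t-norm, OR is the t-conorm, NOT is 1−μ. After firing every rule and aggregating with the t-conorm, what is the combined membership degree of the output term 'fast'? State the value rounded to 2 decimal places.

0.28

R1: under=0.78, uphill=0.26; AND[min(a, b)] → w = 0.26
R2: under=0.78, steady=0.28, flat=0.33; AND[min(a, b)] → w = 0.28
R3: under=0.78, decelerating=0.32; AND[min(a, b)] → w = 0.32
R4: uphill=0.26 → w = 0.26
Rules with consequent 'fast': {R1, R2} → strengths 0.26, 0.28
Aggregate via t-conorm [max(a, b)]: 0.28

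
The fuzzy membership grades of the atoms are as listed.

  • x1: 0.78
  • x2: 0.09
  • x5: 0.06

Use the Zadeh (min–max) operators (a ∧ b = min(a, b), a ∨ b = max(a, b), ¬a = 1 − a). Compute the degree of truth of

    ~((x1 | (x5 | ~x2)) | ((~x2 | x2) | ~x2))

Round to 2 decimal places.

0.09

~x2 = 1 − 0.09 = 0.91
x5 | ~x2 = max(a, b) on (0.06, 0.91) = 0.91
x1 | (x5 | ~x2) = max(a, b) on (0.78, 0.91) = 0.91
~x2 = 1 − 0.09 = 0.91
~x2 | x2 = max(a, b) on (0.91, 0.09) = 0.91
~x2 = 1 − 0.09 = 0.91
(~x2 | x2) | ~x2 = max(a, b) on (0.91, 0.91) = 0.91
(x1 | (x5 | ~x2)) | ((~x2 | x2) | ~x2) = max(a, b) on (0.91, 0.91) = 0.91
~((x1 | (x5 | ~x2)) | ((~x2 | x2) | ~x2)) = 1 − 0.91 = 0.09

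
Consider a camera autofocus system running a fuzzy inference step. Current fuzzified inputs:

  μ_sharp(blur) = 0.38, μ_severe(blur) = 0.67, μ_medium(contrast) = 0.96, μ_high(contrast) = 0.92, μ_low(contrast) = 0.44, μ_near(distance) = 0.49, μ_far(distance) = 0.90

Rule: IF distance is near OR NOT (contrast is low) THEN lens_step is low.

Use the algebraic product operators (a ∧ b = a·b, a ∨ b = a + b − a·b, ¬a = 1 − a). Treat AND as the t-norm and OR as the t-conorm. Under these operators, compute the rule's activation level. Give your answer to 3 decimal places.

firing strength: near=0.49, ¬low=1−0.44=0.56; OR[a + b − a·b] → w = 0.7756

0.776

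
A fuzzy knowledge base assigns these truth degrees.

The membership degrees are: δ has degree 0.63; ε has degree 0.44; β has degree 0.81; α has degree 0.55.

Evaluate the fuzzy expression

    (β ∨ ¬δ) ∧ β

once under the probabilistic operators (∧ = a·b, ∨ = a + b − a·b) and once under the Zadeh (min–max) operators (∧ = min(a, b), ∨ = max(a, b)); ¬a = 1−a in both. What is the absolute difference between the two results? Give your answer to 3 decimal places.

Under probabilistic:
  ¬δ = 1 − 0.6300 = 0.3700
  β ∨ ¬δ = a + b − a·b on (0.8100, 0.3700) = 0.8803
  (β ∨ ¬δ) ∧ β = a·b on (0.8803, 0.8100) = 0.7130
  → value = 0.7130
Under Zadeh (min–max):
  ¬δ = 1 − 0.63 = 0.37
  β ∨ ¬δ = max(a, b) on (0.81, 0.37) = 0.81
  (β ∨ ¬δ) ∧ β = min(a, b) on (0.81, 0.81) = 0.81
  → value = 0.8100
|0.7130 − 0.8100| = 0.097

0.097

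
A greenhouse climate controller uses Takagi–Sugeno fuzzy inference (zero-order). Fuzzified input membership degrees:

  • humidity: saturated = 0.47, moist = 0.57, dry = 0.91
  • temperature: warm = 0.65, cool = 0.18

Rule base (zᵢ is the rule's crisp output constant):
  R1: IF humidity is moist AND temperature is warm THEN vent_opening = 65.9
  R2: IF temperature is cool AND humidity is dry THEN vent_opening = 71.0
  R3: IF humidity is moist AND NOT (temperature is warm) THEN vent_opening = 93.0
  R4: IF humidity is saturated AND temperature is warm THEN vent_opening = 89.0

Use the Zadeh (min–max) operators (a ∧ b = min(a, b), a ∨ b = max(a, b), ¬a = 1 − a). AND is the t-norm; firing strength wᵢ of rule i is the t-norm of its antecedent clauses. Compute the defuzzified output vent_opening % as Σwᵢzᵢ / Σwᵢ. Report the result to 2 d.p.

79.44

R1 (z=65.9): moist=0.57, warm=0.65; AND[min(a, b)] → w = 0.57
R2 (z=71.0): cool=0.18, dry=0.91; AND[min(a, b)] → w = 0.18
R3 (z=93.0): moist=0.57, ¬warm=1−0.65=0.35; AND[min(a, b)] → w = 0.35
R4 (z=89.0): saturated=0.47, warm=0.65; AND[min(a, b)] → w = 0.47
Weighted average = (0.57·65.9 + 0.18·71.0 + 0.35·93.0 + 0.47·89.0) / (0.57 + 0.18 + 0.35 + 0.47)
  = 124.7230 / 1.5700 = 79.44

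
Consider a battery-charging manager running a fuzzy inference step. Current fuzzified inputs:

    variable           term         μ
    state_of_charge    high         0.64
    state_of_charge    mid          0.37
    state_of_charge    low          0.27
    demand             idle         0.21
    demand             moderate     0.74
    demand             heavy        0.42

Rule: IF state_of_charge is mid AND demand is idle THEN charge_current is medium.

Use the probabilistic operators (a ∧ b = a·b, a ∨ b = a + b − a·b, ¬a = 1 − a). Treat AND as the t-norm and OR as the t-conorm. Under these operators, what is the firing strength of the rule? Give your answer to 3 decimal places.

firing strength: mid=0.37, idle=0.21; AND[a·b] → w = 0.0777

0.078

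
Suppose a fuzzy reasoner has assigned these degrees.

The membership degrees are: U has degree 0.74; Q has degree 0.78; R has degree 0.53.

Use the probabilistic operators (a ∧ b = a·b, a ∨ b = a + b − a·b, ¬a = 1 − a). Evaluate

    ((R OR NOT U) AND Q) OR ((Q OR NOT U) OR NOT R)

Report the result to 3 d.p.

NOT U = 1 − 0.7400 = 0.2600
R OR NOT U = a + b − a·b on (0.5300, 0.2600) = 0.6522
(R OR NOT U) AND Q = a·b on (0.6522, 0.7800) = 0.5087
NOT U = 1 − 0.7400 = 0.2600
Q OR NOT U = a + b − a·b on (0.7800, 0.2600) = 0.8372
NOT R = 1 − 0.5300 = 0.4700
(Q OR NOT U) OR NOT R = a + b − a·b on (0.8372, 0.4700) = 0.9137
((R OR NOT U) AND Q) OR ((Q OR NOT U) OR NOT R) = a + b − a·b on (0.5087, 0.9137) = 0.9576

0.958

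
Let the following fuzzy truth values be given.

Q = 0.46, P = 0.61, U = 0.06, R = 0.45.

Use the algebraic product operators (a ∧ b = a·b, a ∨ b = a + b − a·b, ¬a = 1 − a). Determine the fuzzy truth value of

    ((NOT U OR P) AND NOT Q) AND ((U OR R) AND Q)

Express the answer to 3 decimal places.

NOT U = 1 − 0.0600 = 0.9400
NOT U OR P = a + b − a·b on (0.9400, 0.6100) = 0.9766
NOT Q = 1 − 0.4600 = 0.5400
(NOT U OR P) AND NOT Q = a·b on (0.9766, 0.5400) = 0.5274
U OR R = a + b − a·b on (0.0600, 0.4500) = 0.4830
(U OR R) AND Q = a·b on (0.4830, 0.4600) = 0.2222
((NOT U OR P) AND NOT Q) AND ((U OR R) AND Q) = a·b on (0.5274, 0.2222) = 0.1172

0.117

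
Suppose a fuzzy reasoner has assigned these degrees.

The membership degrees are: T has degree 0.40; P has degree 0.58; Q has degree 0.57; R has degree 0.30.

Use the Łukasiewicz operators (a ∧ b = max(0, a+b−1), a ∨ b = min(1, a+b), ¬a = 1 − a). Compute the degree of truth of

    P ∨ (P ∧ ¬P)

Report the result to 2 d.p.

0.58

¬P = 1 − 0.58 = 0.42
P ∧ ¬P = max(0, a+b−1) on (0.58, 0.42) = 0.00
P ∨ (P ∧ ¬P) = min(1, a+b) on (0.58, 0.00) = 0.58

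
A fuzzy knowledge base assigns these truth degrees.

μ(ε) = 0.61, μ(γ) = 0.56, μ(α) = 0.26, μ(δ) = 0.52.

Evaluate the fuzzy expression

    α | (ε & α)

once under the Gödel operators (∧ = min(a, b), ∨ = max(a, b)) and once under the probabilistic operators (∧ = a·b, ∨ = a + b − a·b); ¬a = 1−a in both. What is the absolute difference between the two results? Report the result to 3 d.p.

Under Gödel:
  ε & α = min(a, b) on (0.61, 0.26) = 0.26
  α | (ε & α) = max(a, b) on (0.26, 0.26) = 0.26
  → value = 0.2600
Under probabilistic:
  ε & α = a·b on (0.6100, 0.2600) = 0.1586
  α | (ε & α) = a + b − a·b on (0.2600, 0.1586) = 0.3774
  → value = 0.3774
|0.2600 − 0.3774| = 0.117

0.117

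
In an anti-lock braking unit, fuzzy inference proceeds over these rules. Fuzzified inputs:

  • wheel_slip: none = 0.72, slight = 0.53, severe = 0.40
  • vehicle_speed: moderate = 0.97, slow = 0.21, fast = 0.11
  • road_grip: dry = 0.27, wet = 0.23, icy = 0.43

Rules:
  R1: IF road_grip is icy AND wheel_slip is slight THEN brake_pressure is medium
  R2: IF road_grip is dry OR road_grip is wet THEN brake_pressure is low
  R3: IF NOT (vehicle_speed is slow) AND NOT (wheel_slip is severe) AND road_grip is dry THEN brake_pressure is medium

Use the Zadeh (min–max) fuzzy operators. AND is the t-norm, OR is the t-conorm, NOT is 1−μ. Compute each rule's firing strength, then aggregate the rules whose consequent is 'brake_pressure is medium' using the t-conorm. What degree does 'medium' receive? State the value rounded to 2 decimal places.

0.43

R1: icy=0.43, slight=0.53; AND[min(a, b)] → w = 0.43
R2: dry=0.27, wet=0.23; OR[max(a, b)] → w = 0.27
R3: ¬slow=1−0.21=0.79, ¬severe=1−0.40=0.60, dry=0.27; AND[min(a, b)] → w = 0.27
Rules with consequent 'medium': {R1, R3} → strengths 0.43, 0.27
Aggregate via t-conorm [max(a, b)]: 0.43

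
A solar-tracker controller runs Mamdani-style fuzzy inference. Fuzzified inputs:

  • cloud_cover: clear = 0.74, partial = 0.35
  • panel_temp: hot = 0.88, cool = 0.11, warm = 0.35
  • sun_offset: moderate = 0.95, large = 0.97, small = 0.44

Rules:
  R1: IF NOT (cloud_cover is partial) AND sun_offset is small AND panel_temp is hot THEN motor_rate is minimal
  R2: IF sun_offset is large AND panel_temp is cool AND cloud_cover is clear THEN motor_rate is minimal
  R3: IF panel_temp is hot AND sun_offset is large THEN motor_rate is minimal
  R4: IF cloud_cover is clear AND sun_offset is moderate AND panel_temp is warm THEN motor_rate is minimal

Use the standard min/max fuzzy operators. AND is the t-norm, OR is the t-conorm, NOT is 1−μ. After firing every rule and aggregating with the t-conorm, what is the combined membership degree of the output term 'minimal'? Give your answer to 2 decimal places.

0.88

R1: ¬partial=1−0.35=0.65, small=0.44, hot=0.88; AND[min(a, b)] → w = 0.44
R2: large=0.97, cool=0.11, clear=0.74; AND[min(a, b)] → w = 0.11
R3: hot=0.88, large=0.97; AND[min(a, b)] → w = 0.88
R4: clear=0.74, moderate=0.95, warm=0.35; AND[min(a, b)] → w = 0.35
Rules with consequent 'minimal': {R1, R2, R3, R4} → strengths 0.44, 0.11, 0.88, 0.35
Aggregate via t-conorm [max(a, b)]: 0.88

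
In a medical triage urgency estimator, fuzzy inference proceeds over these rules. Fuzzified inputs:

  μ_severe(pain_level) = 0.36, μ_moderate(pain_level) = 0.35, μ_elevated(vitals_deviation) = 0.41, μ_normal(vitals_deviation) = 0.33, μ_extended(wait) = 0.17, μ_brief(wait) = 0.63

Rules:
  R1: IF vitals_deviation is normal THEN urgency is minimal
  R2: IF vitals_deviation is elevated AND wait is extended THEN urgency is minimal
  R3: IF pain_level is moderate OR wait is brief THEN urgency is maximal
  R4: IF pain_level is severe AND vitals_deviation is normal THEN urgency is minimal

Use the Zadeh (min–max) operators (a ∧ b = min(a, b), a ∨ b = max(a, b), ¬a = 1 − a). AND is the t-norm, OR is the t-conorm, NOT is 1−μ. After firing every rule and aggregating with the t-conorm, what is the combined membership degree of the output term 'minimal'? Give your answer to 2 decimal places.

0.33

R1: normal=0.33 → w = 0.33
R2: elevated=0.41, extended=0.17; AND[min(a, b)] → w = 0.17
R3: moderate=0.35, brief=0.63; OR[max(a, b)] → w = 0.63
R4: severe=0.36, normal=0.33; AND[min(a, b)] → w = 0.33
Rules with consequent 'minimal': {R1, R2, R4} → strengths 0.33, 0.17, 0.33
Aggregate via t-conorm [max(a, b)]: 0.33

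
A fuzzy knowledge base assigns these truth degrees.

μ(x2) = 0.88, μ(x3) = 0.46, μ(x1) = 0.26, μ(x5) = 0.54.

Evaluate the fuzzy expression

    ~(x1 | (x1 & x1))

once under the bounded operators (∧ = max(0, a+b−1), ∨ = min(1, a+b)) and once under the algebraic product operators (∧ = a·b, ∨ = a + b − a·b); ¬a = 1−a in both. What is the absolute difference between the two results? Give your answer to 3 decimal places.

Under bounded:
  x1 & x1 = max(0, a+b−1) on (0.26, 0.26) = 0.00
  x1 | (x1 & x1) = min(1, a+b) on (0.26, 0.00) = 0.26
  ~(x1 | (x1 & x1)) = 1 − 0.26 = 0.74
  → value = 0.7400
Under algebraic product:
  x1 & x1 = a·b on (0.2600, 0.2600) = 0.0676
  x1 | (x1 & x1) = a + b − a·b on (0.2600, 0.0676) = 0.3100
  ~(x1 | (x1 & x1)) = 1 − 0.3100 = 0.6900
  → value = 0.6900
|0.7400 − 0.6900| = 0.050

0.050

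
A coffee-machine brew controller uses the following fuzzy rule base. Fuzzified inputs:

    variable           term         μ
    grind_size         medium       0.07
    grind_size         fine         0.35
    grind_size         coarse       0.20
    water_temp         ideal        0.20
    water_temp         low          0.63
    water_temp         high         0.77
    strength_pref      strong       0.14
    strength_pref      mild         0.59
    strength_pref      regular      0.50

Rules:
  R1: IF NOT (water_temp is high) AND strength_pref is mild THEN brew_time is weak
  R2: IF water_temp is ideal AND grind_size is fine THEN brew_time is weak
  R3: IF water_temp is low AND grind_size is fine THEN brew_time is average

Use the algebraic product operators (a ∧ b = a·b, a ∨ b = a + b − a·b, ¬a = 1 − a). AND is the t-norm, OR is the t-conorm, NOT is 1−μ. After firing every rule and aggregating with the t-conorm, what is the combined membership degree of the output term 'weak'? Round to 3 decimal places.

R1: ¬high=1−0.77=0.23, mild=0.59; AND[a·b] → w = 0.1357
R2: ideal=0.20, fine=0.35; AND[a·b] → w = 0.0700
R3: low=0.63, fine=0.35; AND[a·b] → w = 0.2205
Rules with consequent 'weak': {R1, R2} → strengths 0.1357, 0.0700
Aggregate via t-conorm [a + b − a·b]: 0.1962

0.196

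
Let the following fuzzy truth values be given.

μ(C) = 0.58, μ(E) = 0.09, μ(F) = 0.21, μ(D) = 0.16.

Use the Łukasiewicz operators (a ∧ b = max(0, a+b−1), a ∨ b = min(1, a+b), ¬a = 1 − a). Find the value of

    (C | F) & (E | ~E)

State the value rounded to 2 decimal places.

0.79

C | F = min(1, a+b) on (0.58, 0.21) = 0.79
~E = 1 − 0.09 = 0.91
E | ~E = min(1, a+b) on (0.09, 0.91) = 1.00
(C | F) & (E | ~E) = max(0, a+b−1) on (0.79, 1.00) = 0.79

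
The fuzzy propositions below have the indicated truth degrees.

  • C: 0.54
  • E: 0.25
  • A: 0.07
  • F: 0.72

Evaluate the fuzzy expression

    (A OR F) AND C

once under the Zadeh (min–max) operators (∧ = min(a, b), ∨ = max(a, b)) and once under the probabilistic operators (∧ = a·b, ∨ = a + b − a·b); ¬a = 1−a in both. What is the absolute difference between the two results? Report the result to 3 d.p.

0.141

Under Zadeh (min–max):
  A OR F = max(a, b) on (0.07, 0.72) = 0.72
  (A OR F) AND C = min(a, b) on (0.72, 0.54) = 0.54
  → value = 0.5400
Under probabilistic:
  A OR F = a + b − a·b on (0.0700, 0.7200) = 0.7396
  (A OR F) AND C = a·b on (0.7396, 0.5400) = 0.3994
  → value = 0.3994
|0.5400 − 0.3994| = 0.141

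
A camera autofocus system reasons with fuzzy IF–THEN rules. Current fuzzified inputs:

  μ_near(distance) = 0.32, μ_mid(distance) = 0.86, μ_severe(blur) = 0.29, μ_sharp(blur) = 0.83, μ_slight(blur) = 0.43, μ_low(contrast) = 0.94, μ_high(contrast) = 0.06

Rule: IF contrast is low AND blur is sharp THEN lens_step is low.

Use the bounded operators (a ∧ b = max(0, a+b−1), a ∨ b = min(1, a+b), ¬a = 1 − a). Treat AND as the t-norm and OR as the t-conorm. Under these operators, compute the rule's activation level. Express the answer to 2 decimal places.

firing strength: low=0.94, sharp=0.83; AND[max(0, a+b−1)] → w = 0.77

0.77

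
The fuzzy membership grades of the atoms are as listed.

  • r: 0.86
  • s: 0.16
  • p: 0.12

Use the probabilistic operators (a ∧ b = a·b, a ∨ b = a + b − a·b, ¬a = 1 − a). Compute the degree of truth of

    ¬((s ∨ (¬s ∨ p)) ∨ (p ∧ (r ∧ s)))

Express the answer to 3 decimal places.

0.116

¬s = 1 − 0.1600 = 0.8400
¬s ∨ p = a + b − a·b on (0.8400, 0.1200) = 0.8592
s ∨ (¬s ∨ p) = a + b − a·b on (0.1600, 0.8592) = 0.8817
r ∧ s = a·b on (0.8600, 0.1600) = 0.1376
p ∧ (r ∧ s) = a·b on (0.1200, 0.1376) = 0.0165
(s ∨ (¬s ∨ p)) ∨ (p ∧ (r ∧ s)) = a + b − a·b on (0.8817, 0.0165) = 0.8837
¬((s ∨ (¬s ∨ p)) ∨ (p ∧ (r ∧ s))) = 1 − 0.8837 = 0.1163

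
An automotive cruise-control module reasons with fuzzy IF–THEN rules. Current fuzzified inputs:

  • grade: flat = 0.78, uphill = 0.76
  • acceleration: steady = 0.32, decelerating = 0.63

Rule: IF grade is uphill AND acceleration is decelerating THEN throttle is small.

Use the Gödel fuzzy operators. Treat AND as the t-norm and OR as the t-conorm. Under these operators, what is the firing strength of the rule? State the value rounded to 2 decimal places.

0.63

firing strength: uphill=0.76, decelerating=0.63; AND[min(a, b)] → w = 0.63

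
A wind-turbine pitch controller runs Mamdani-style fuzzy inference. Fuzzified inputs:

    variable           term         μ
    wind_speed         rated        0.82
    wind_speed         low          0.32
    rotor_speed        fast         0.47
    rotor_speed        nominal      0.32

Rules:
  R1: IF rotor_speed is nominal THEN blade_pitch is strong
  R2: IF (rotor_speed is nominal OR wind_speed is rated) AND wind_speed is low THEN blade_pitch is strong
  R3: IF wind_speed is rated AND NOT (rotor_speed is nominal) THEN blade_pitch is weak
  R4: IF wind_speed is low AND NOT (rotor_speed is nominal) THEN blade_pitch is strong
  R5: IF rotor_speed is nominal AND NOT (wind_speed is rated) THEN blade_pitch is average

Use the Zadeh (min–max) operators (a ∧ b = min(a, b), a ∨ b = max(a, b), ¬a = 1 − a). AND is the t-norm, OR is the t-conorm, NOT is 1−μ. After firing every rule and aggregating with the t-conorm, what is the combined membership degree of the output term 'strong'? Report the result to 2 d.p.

0.32

R1: nominal=0.32 → w = 0.32
R2: (nominal=0.32 OR rated=0.82) = 0.82; AND[min(a, b)] with low=0.32 → w = 0.32
R3: rated=0.82, ¬nominal=1−0.32=0.68; AND[min(a, b)] → w = 0.68
R4: low=0.32, ¬nominal=1−0.32=0.68; AND[min(a, b)] → w = 0.32
R5: nominal=0.32, ¬rated=1−0.82=0.18; AND[min(a, b)] → w = 0.18
Rules with consequent 'strong': {R1, R2, R4} → strengths 0.32, 0.32, 0.32
Aggregate via t-conorm [max(a, b)]: 0.32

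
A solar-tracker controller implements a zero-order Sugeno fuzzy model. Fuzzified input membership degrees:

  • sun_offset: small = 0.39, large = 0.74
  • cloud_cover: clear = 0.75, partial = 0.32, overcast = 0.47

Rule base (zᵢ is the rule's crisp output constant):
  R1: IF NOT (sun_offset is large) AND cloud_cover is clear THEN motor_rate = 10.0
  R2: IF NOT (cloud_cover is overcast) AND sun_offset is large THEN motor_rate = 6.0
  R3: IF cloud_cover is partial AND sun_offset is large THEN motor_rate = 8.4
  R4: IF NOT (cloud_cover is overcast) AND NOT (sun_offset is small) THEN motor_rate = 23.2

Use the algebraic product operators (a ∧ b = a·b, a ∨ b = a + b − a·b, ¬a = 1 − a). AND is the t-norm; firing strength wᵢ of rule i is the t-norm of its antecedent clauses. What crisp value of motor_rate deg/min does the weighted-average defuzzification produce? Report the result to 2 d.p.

R1 (z=10.0): ¬large=1−0.74=0.26, clear=0.75; AND[a·b] → w = 0.1950
R2 (z=6.0): ¬overcast=1−0.47=0.53, large=0.74; AND[a·b] → w = 0.3922
R3 (z=8.4): partial=0.32, large=0.74; AND[a·b] → w = 0.2368
R4 (z=23.2): ¬overcast=1−0.47=0.53, ¬small=1−0.39=0.61; AND[a·b] → w = 0.3233
Weighted average = (0.1950·10.0 + 0.3922·6.0 + 0.2368·8.4 + 0.3233·23.2) / (0.1950 + 0.3922 + 0.2368 + 0.3233)
  = 13.7929 / 1.1473 = 12.02

12.02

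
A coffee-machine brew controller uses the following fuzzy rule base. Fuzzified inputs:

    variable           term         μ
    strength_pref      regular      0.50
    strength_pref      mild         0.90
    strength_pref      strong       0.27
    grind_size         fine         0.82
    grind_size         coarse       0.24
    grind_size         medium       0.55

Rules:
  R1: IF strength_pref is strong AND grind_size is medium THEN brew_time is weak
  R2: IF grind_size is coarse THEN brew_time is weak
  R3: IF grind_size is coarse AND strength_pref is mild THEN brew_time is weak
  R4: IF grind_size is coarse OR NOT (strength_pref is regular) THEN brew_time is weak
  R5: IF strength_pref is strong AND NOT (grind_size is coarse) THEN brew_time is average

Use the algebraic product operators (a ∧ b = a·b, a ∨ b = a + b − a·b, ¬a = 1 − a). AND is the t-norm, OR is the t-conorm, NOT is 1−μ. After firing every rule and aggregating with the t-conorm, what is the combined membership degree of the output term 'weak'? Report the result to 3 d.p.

0.807

R1: strong=0.27, medium=0.55; AND[a·b] → w = 0.1485
R2: coarse=0.24 → w = 0.2400
R3: coarse=0.24, mild=0.90; AND[a·b] → w = 0.2160
R4: coarse=0.24, ¬regular=1−0.50=0.50; OR[a + b − a·b] → w = 0.6200
R5: strong=0.27, ¬coarse=1−0.24=0.76; AND[a·b] → w = 0.2052
Rules with consequent 'weak': {R1, R2, R3, R4} → strengths 0.1485, 0.2400, 0.2160, 0.6200
Aggregate via t-conorm [a + b − a·b]: 0.8072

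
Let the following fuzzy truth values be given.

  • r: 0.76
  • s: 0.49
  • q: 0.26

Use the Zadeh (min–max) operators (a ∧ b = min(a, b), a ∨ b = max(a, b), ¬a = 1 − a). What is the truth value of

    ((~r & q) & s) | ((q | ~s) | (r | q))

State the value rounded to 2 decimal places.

0.76

~r = 1 − 0.76 = 0.24
~r & q = min(a, b) on (0.24, 0.26) = 0.24
(~r & q) & s = min(a, b) on (0.24, 0.49) = 0.24
~s = 1 − 0.49 = 0.51
q | ~s = max(a, b) on (0.26, 0.51) = 0.51
r | q = max(a, b) on (0.76, 0.26) = 0.76
(q | ~s) | (r | q) = max(a, b) on (0.51, 0.76) = 0.76
((~r & q) & s) | ((q | ~s) | (r | q)) = max(a, b) on (0.24, 0.76) = 0.76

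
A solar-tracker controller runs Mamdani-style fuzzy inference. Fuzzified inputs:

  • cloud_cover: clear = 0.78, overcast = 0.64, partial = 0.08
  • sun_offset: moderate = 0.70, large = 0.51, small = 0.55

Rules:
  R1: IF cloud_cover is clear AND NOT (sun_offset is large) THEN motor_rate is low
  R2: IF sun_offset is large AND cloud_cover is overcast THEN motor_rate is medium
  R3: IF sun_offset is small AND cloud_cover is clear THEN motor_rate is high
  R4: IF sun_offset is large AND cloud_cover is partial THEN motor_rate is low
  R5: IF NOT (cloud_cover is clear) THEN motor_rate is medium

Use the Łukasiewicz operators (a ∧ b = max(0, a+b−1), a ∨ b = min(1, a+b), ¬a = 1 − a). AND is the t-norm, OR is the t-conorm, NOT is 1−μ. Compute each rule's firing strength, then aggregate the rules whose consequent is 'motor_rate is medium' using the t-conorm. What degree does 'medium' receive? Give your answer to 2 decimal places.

0.37

R1: clear=0.78, ¬large=1−0.51=0.49; AND[max(0, a+b−1)] → w = 0.27
R2: large=0.51, overcast=0.64; AND[max(0, a+b−1)] → w = 0.15
R3: small=0.55, clear=0.78; AND[max(0, a+b−1)] → w = 0.33
R4: large=0.51, partial=0.08; AND[max(0, a+b−1)] → w = 0.00
R5: ¬clear=1−0.78=0.22 → w = 0.22
Rules with consequent 'medium': {R2, R5} → strengths 0.15, 0.22
Aggregate via t-conorm [min(1, a+b)]: 0.37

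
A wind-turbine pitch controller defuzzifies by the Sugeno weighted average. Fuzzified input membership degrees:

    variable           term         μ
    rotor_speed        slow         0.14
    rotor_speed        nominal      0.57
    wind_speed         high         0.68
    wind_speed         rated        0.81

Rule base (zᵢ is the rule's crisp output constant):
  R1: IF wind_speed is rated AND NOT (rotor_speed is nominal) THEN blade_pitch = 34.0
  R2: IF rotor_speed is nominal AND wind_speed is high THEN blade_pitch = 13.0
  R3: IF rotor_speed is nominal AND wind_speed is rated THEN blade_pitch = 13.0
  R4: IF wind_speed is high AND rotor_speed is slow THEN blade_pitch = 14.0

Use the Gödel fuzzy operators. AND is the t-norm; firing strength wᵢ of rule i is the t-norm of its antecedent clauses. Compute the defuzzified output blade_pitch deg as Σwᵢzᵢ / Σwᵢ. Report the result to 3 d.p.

R1 (z=34.0): rated=0.81, ¬nominal=1−0.57=0.43; AND[min(a, b)] → w = 0.43
R2 (z=13.0): nominal=0.57, high=0.68; AND[min(a, b)] → w = 0.57
R3 (z=13.0): nominal=0.57, rated=0.81; AND[min(a, b)] → w = 0.57
R4 (z=14.0): high=0.68, slow=0.14; AND[min(a, b)] → w = 0.14
Weighted average = (0.43·34.0 + 0.57·13.0 + 0.57·13.0 + 0.14·14.0) / (0.43 + 0.57 + 0.57 + 0.14)
  = 31.4000 / 1.7100 = 18.363

18.363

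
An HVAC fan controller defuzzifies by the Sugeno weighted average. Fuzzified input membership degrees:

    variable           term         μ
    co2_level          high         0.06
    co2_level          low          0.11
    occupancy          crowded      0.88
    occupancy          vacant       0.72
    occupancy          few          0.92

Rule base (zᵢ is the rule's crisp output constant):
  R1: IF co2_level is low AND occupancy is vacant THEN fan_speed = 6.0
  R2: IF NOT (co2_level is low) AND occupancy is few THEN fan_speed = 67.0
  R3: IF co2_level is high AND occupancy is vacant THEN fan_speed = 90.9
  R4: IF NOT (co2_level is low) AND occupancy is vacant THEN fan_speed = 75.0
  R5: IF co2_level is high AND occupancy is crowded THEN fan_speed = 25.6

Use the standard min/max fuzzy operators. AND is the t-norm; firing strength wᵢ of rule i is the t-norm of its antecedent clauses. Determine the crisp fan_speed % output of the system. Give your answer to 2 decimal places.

R1 (z=6.0): low=0.11, vacant=0.72; AND[min(a, b)] → w = 0.11
R2 (z=67.0): ¬low=1−0.11=0.89, few=0.92; AND[min(a, b)] → w = 0.89
R3 (z=90.9): high=0.06, vacant=0.72; AND[min(a, b)] → w = 0.06
R4 (z=75.0): ¬low=1−0.11=0.89, vacant=0.72; AND[min(a, b)] → w = 0.72
R5 (z=25.6): high=0.06, crowded=0.88; AND[min(a, b)] → w = 0.06
Weighted average = (0.11·6.0 + 0.89·67.0 + 0.06·90.9 + 0.72·75.0 + 0.06·25.6) / (0.11 + 0.89 + 0.06 + 0.72 + 0.06)
  = 121.2800 / 1.8400 = 65.91

65.91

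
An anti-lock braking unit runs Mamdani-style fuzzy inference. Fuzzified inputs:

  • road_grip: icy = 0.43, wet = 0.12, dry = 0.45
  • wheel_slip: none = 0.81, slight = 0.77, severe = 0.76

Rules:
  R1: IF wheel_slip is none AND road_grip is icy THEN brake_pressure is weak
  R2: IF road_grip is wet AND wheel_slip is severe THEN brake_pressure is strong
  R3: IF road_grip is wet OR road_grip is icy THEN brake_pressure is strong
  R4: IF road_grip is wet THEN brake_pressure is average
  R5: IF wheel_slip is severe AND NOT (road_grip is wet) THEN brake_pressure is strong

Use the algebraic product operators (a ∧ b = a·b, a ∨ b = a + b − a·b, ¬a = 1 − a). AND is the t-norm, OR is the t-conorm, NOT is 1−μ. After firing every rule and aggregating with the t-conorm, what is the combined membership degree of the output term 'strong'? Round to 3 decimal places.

0.849

R1: none=0.81, icy=0.43; AND[a·b] → w = 0.3483
R2: wet=0.12, severe=0.76; AND[a·b] → w = 0.0912
R3: wet=0.12, icy=0.43; OR[a + b − a·b] → w = 0.4984
R4: wet=0.12 → w = 0.1200
R5: severe=0.76, ¬wet=1−0.12=0.88; AND[a·b] → w = 0.6688
Rules with consequent 'strong': {R2, R3, R5} → strengths 0.0912, 0.4984, 0.6688
Aggregate via t-conorm [a + b − a·b]: 0.8490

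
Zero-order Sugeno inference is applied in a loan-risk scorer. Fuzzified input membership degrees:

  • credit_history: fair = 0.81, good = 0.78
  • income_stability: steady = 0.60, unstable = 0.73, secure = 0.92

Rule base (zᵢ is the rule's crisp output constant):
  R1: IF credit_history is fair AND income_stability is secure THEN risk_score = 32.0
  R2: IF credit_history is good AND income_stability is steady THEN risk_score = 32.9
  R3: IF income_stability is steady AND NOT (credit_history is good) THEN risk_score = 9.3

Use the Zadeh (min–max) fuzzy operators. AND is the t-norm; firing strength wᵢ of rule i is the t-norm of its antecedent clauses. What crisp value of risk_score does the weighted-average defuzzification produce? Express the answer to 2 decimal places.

29.27

R1 (z=32.0): fair=0.81, secure=0.92; AND[min(a, b)] → w = 0.81
R2 (z=32.9): good=0.78, steady=0.60; AND[min(a, b)] → w = 0.60
R3 (z=9.3): steady=0.60, ¬good=1−0.78=0.22; AND[min(a, b)] → w = 0.22
Weighted average = (0.81·32.0 + 0.60·32.9 + 0.22·9.3) / (0.81 + 0.60 + 0.22)
  = 47.7060 / 1.6300 = 29.27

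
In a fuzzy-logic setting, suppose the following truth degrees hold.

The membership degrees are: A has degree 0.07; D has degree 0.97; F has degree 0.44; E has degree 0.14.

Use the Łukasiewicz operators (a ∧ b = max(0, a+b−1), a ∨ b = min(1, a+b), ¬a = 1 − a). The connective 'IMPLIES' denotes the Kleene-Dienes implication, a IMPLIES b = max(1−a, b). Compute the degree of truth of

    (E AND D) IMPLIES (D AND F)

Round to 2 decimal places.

0.89

E AND D = max(0, a+b−1) on (0.14, 0.97) = 0.11
D AND F = max(0, a+b−1) on (0.97, 0.44) = 0.41
(E AND D) IMPLIES (D AND F)  [Kleene-Dienes: max(1−a, b)] with a=0.11, b=0.41 → 0.89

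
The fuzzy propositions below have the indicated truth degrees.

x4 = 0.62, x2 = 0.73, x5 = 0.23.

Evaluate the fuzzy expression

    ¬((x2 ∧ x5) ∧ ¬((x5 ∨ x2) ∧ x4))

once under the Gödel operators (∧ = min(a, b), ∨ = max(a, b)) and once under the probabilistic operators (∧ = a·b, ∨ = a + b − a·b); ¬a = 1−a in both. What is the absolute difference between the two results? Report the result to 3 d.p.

Under Gödel:
  x2 ∧ x5 = min(a, b) on (0.73, 0.23) = 0.23
  x5 ∨ x2 = max(a, b) on (0.23, 0.73) = 0.73
  (x5 ∨ x2) ∧ x4 = min(a, b) on (0.73, 0.62) = 0.62
  ¬((x5 ∨ x2) ∧ x4) = 1 − 0.62 = 0.38
  (x2 ∧ x5) ∧ ¬((x5 ∨ x2) ∧ x4) = min(a, b) on (0.23, 0.38) = 0.23
  ¬((x2 ∧ x5) ∧ ¬((x5 ∨ x2) ∧ x4)) = 1 − 0.23 = 0.77
  → value = 0.7700
Under probabilistic:
  x2 ∧ x5 = a·b on (0.7300, 0.2300) = 0.1679
  x5 ∨ x2 = a + b − a·b on (0.2300, 0.7300) = 0.7921
  (x5 ∨ x2) ∧ x4 = a·b on (0.7921, 0.6200) = 0.4911
  ¬((x5 ∨ x2) ∧ x4) = 1 − 0.4911 = 0.5089
  (x2 ∧ x5) ∧ ¬((x5 ∨ x2) ∧ x4) = a·b on (0.1679, 0.5089) = 0.0854
  ¬((x2 ∧ x5) ∧ ¬((x5 ∨ x2) ∧ x4)) = 1 − 0.0854 = 0.9146
  → value = 0.9146
|0.7700 − 0.9146| = 0.145

0.145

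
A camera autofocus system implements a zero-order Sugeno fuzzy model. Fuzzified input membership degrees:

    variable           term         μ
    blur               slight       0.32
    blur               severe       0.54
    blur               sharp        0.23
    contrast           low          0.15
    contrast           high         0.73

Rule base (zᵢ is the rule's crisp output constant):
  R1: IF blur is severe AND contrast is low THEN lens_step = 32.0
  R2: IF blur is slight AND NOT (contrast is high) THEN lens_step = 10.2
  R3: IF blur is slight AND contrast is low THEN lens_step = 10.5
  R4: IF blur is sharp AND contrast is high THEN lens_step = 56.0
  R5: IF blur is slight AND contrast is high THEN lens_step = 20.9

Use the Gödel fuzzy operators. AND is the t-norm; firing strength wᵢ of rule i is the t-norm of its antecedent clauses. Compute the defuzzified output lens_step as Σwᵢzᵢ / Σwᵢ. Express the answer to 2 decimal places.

25.62

R1 (z=32.0): severe=0.54, low=0.15; AND[min(a, b)] → w = 0.15
R2 (z=10.2): slight=0.32, ¬high=1−0.73=0.27; AND[min(a, b)] → w = 0.27
R3 (z=10.5): slight=0.32, low=0.15; AND[min(a, b)] → w = 0.15
R4 (z=56.0): sharp=0.23, high=0.73; AND[min(a, b)] → w = 0.23
R5 (z=20.9): slight=0.32, high=0.73; AND[min(a, b)] → w = 0.32
Weighted average = (0.15·32.0 + 0.27·10.2 + 0.15·10.5 + 0.23·56.0 + 0.32·20.9) / (0.15 + 0.27 + 0.15 + 0.23 + 0.32)
  = 28.6970 / 1.1200 = 25.62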